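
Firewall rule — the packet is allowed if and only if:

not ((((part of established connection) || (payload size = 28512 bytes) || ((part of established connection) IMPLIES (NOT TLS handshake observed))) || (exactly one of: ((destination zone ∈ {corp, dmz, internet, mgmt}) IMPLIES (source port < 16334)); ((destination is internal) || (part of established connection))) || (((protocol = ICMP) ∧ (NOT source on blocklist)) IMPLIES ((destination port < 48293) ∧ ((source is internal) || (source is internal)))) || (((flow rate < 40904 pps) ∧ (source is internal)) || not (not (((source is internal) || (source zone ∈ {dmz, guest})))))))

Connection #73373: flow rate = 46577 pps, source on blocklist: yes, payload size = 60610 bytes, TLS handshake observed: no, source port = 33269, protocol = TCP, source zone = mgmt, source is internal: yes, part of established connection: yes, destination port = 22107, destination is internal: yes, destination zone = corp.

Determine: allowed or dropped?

Atomic conditions:
  part of established connection: yes → true
  payload size = 28512 bytes: 60610 == 28512 is false
  NOT TLS handshake observed: no → true
  destination zone ∈ {corp, dmz, internet, mgmt}: corp is in the set → true
  source port < 16334: 33269 < 16334 is false
  destination is internal: yes → true
  protocol = ICMP: TCP == ICMP is false
  NOT source on blocklist: yes → false
  destination port < 48293: 22107 < 48293 is true
  source is internal: yes → true
  flow rate < 40904 pps: 46577 < 40904 is false
  source zone ∈ {dmz, guest}: mgmt is not in the set → false
Combine:
[1.1.3] true → true = true
[1.1] true OR false OR true = true
[1.2.1] true → false = false
[1.2.2] true OR true = true
[1.2] exactly-one(false, true) = true
[1.3.1] false AND false = false
[1.3.2.2] true OR true = true
[1.3.2] true AND true = true
[1.3] false → true (antecedent false ⇒ implication holds) = true
[1.4.1] false AND true = false
[1.4.2.1.1] true OR false = true
[1.4.2.1] NOT true = false
[1.4.2] NOT false = true
[1.4] false OR true = true
[1] true OR true OR true OR true = true
[root] NOT true = false
Overall: false → dropped

Dropped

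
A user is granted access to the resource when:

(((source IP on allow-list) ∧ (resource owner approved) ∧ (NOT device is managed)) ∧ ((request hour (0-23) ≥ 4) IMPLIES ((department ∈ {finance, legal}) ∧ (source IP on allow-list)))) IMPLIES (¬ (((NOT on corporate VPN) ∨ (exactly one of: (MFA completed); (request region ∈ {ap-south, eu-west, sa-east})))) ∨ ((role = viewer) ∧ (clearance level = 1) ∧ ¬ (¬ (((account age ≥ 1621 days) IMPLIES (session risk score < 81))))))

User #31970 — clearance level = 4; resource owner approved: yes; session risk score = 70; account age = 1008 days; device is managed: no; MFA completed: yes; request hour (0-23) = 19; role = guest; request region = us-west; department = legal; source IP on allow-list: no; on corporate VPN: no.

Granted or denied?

Atomic conditions:
  source IP on allow-list: no → false
  resource owner approved: yes → true
  NOT device is managed: no → true
  request hour (0-23) ≥ 4: 19 ≥ 4 is true
  department ∈ {finance, legal}: legal is in the set → true
  NOT on corporate VPN: no → true
  MFA completed: yes → true
  request region ∈ {ap-south, eu-west, sa-east}: us-west is not in the set → false
  role = viewer: guest == viewer is false
  clearance level = 1: 4 == 1 is false
  account age ≥ 1621 days: 1008 ≥ 1621 is false
  session risk score < 81: 70 < 81 is true
Combine:
[1.1] false AND true AND true = false
[1.2.2] true AND false = false
[1.2] true → false = false
[1] false AND false = false
[2.1.1.2] exactly-one(true, false) = true
[2.1.1] true OR true = true
[2.1] NOT true = false
[2.2.3.1.1] false → true (antecedent false ⇒ implication holds) = true
[2.2.3.1] NOT true = false
[2.2.3] NOT false = true
[2.2] false AND false AND true = false
[2] false OR false = false
[root] false → false (antecedent false ⇒ implication holds) = true
Overall: true → granted

Granted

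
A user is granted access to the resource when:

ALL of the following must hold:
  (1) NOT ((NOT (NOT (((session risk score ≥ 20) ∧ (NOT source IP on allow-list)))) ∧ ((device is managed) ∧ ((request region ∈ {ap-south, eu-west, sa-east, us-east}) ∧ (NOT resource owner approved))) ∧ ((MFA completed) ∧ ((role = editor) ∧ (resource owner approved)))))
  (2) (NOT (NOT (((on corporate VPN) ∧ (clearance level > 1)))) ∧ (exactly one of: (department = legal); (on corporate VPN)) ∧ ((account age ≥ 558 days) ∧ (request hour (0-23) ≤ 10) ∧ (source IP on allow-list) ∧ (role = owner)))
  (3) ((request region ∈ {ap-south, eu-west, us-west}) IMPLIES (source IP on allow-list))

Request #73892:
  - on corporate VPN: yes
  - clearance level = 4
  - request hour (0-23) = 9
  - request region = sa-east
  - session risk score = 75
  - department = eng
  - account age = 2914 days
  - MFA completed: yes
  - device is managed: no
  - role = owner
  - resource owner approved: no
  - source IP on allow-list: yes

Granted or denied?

Atomic conditions:
  session risk score ≥ 20: 75 ≥ 20 is true
  NOT source IP on allow-list: yes → false
  device is managed: no → false
  request region ∈ {ap-south, eu-west, sa-east, us-east}: sa-east is in the set → true
  NOT resource owner approved: no → true
  MFA completed: yes → true
  role = editor: owner == editor is false
  resource owner approved: no → false
  on corporate VPN: yes → true
  clearance level > 1: 4 > 1 is true
  department = legal: eng == legal is false
  account age ≥ 558 days: 2914 ≥ 558 is true
  request hour (0-23) ≤ 10: 9 ≤ 10 is true
  source IP on allow-list: yes → true
  role = owner: owner == owner is true
  request region ∈ {ap-south, eu-west, us-west}: sa-east is not in the set → false
Combine:
[1.1.1.1.1] true AND false = false
[1.1.1.1] NOT false = true
[1.1.1] NOT true = false
[1.1.2.2] true AND true = true
[1.1.2] false AND true = false
[1.1.3.2] false AND false = false
[1.1.3] true AND false = false
[1.1] false AND false AND false = false
[1] NOT false = true
[2.1.1.1] true AND true = true
[2.1.1] NOT true = false
[2.1] NOT false = true
[2.2] exactly-one(false, true) = true
[2.3] true AND true AND true AND true = true
[2] true AND true AND true = true
[3] false → true (antecedent false ⇒ implication holds) = true
[root] true AND true AND true = true
Overall: true → granted

Granted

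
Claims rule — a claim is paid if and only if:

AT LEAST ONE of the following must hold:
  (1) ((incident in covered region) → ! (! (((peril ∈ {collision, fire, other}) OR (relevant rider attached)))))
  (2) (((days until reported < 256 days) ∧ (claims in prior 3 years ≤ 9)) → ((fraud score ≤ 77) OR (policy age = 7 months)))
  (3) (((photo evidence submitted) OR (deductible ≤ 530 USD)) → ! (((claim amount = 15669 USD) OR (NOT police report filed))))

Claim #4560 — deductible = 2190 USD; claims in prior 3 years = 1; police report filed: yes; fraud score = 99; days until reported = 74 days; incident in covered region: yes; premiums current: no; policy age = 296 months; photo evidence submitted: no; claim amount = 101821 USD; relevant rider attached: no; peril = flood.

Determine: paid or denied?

Paid

Atomic conditions:
  incident in covered region: yes → true
  peril ∈ {collision, fire, other}: flood is not in the set → false
  relevant rider attached: no → false
  days until reported < 256 days: 74 < 256 is true
  claims in prior 3 years ≤ 9: 1 ≤ 9 is true
  fraud score ≤ 77: 99 ≤ 77 is false
  policy age = 7 months: 296 == 7 is false
  photo evidence submitted: no → false
  deductible ≤ 530 USD: 2190 ≤ 530 is false
  claim amount = 15669 USD: 101821 == 15669 is false
  NOT police report filed: yes → false
Combine:
[1.2.1.1] false OR false = false
[1.2.1] NOT false = true
[1.2] NOT true = false
[1] true → false = false
[2.1] true AND true = true
[2.2] false OR false = false
[2] true → false = false
[3.1] false OR false = false
[3.2.1] false OR false = false
[3.2] NOT false = true
[3] false → true (antecedent false ⇒ implication holds) = true
[root] false OR false OR true = true
Overall: true → paid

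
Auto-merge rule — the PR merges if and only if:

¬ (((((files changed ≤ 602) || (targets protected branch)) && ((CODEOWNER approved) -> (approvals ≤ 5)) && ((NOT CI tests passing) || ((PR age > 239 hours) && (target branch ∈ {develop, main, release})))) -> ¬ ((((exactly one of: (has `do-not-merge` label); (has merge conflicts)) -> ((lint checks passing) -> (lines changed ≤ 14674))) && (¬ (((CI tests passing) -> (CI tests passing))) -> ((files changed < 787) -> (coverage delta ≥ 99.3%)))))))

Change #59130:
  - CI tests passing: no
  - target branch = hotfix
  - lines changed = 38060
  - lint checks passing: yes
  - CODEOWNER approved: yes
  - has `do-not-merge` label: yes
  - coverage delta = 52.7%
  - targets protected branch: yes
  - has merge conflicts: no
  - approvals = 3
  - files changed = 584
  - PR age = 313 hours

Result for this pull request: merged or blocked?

Atomic conditions:
  files changed ≤ 602: 584 ≤ 602 is true
  targets protected branch: yes → true
  CODEOWNER approved: yes → true
  approvals ≤ 5: 3 ≤ 5 is true
  NOT CI tests passing: no → true
  PR age > 239 hours: 313 > 239 is true
  target branch ∈ {develop, main, release}: hotfix is not in the set → false
  has `do-not-merge` label: yes → true
  has merge conflicts: no → false
  lint checks passing: yes → true
  lines changed ≤ 14674: 38060 ≤ 14674 is false
  CI tests passing: no → false
  files changed < 787: 584 < 787 is true
  coverage delta ≥ 99.3%: 52.7 ≥ 99.3 is false
Combine:
[1.1.1] true OR true = true
[1.1.2] true → true = true
[1.1.3.2] true AND false = false
[1.1.3] true OR false = true
[1.1] true AND true AND true = true
[1.2.1.1.1] exactly-one(true, false) = true
[1.2.1.1.2] true → false = false
[1.2.1.1] true → false = false
[1.2.1.2.1.1] false → false (antecedent false ⇒ implication holds) = true
[1.2.1.2.1] NOT true = false
[1.2.1.2.2] true → false = false
[1.2.1.2] false → false (antecedent false ⇒ implication holds) = true
[1.2.1] false AND true = false
[1.2] NOT false = true
[1] true → true = true
[root] NOT true = false
Overall: false → blocked

Blocked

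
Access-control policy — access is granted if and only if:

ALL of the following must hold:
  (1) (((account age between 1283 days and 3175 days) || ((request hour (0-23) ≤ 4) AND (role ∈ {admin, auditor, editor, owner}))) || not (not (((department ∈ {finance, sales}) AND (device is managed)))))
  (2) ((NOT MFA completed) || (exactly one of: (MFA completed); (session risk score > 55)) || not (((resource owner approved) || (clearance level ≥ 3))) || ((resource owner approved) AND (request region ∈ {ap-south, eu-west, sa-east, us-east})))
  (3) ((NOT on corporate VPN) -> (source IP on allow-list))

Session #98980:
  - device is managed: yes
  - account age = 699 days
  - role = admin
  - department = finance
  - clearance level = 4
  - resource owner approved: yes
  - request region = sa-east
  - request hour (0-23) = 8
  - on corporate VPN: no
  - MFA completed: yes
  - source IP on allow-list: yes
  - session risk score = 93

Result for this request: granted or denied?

Atomic conditions:
  account age between 1283 days and 3175 days: 699 in [1283, 3175] is false
  request hour (0-23) ≤ 4: 8 ≤ 4 is false
  role ∈ {admin, auditor, editor, owner}: admin is in the set → true
  department ∈ {finance, sales}: finance is in the set → true
  device is managed: yes → true
  NOT MFA completed: yes → false
  MFA completed: yes → true
  session risk score > 55: 93 > 55 is true
  resource owner approved: yes → true
  clearance level ≥ 3: 4 ≥ 3 is true
  request region ∈ {ap-south, eu-west, sa-east, us-east}: sa-east is in the set → true
  NOT on corporate VPN: no → true
  source IP on allow-list: yes → true
Combine:
[1.1.2] false AND true = false
[1.1] false OR false = false
[1.2.1.1] true AND true = true
[1.2.1] NOT true = false
[1.2] NOT false = true
[1] false OR true = true
[2.2] exactly-one(true, true) = false
[2.3.1] true OR true = true
[2.3] NOT true = false
[2.4] true AND true = true
[2] false OR false OR false OR true = true
[3] true → true = true
[root] true AND true AND true = true
Overall: true → granted

Granted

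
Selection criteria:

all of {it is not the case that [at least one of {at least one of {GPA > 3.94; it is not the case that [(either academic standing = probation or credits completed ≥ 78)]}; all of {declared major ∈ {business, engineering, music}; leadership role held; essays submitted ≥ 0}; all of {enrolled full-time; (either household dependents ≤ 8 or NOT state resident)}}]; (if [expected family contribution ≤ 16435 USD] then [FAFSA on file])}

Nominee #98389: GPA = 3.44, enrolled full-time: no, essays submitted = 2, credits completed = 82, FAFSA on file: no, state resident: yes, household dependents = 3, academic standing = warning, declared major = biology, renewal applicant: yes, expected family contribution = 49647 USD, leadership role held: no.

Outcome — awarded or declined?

Atomic conditions:
  GPA > 3.94: 3.44 > 3.94 is false
  academic standing = probation: warning == probation is false
  credits completed ≥ 78: 82 ≥ 78 is true
  declared major ∈ {business, engineering, music}: biology is not in the set → false
  leadership role held: no → false
  essays submitted ≥ 0: 2 ≥ 0 is true
  enrolled full-time: no → false
  household dependents ≤ 8: 3 ≤ 8 is true
  NOT state resident: yes → false
  expected family contribution ≤ 16435 USD: 49647 ≤ 16435 is false
  FAFSA on file: no → false
Combine:
[1.1.1.2.1] false OR true = true
[1.1.1.2] NOT true = false
[1.1.1] false OR false = false
[1.1.2] false AND false AND true = false
[1.1.3.2] true OR false = true
[1.1.3] false AND true = false
[1.1] false OR false OR false = false
[1] NOT false = true
[2] false → false (antecedent false ⇒ implication holds) = true
[root] true AND true = true
Overall: true → awarded

Awarded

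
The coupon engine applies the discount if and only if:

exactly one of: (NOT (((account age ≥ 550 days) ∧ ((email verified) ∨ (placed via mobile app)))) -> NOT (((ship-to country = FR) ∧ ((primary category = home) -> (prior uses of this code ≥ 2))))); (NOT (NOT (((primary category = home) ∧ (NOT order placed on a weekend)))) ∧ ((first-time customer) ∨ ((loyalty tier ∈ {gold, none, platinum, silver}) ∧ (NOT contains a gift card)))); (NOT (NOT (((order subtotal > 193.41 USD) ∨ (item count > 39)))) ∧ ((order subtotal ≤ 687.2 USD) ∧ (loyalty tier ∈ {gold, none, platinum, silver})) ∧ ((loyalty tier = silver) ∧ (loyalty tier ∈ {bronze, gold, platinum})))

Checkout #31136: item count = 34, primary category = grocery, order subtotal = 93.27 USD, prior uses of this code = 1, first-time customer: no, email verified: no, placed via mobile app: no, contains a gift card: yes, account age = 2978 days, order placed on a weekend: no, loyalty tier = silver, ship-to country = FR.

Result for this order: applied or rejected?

Rejected

Atomic conditions:
  account age ≥ 550 days: 2978 ≥ 550 is true
  email verified: no → false
  placed via mobile app: no → false
  ship-to country = FR: FR == FR is true
  primary category = home: grocery == home is false
  prior uses of this code ≥ 2: 1 ≥ 2 is false
  NOT order placed on a weekend: no → true
  first-time customer: no → false
  loyalty tier ∈ {gold, none, platinum, silver}: silver is in the set → true
  NOT contains a gift card: yes → false
  order subtotal > 193.41 USD: 93.27 > 193.41 is false
  item count > 39: 34 > 39 is false
  order subtotal ≤ 687.2 USD: 93.27 ≤ 687.2 is true
  loyalty tier = silver: silver == silver is true
  loyalty tier ∈ {bronze, gold, platinum}: silver is not in the set → false
Combine:
[1.1.1.2] false OR false = false
[1.1.1] true AND false = false
[1.1] NOT false = true
[1.2.1.2] false → false (antecedent false ⇒ implication holds) = true
[1.2.1] true AND true = true
[1.2] NOT true = false
[1] true → false = false
[2.1.1.1] false AND true = false
[2.1.1] NOT false = true
[2.1] NOT true = false
[2.2.2] true AND false = false
[2.2] false OR false = false
[2] false AND false = false
[3.1.1.1] false OR false = false
[3.1.1] NOT false = true
[3.1] NOT true = false
[3.2] true AND true = true
[3.3] true AND false = false
[3] false AND true AND false = false
[root] exactly-one(false, false, false) = false
Overall: false → rejected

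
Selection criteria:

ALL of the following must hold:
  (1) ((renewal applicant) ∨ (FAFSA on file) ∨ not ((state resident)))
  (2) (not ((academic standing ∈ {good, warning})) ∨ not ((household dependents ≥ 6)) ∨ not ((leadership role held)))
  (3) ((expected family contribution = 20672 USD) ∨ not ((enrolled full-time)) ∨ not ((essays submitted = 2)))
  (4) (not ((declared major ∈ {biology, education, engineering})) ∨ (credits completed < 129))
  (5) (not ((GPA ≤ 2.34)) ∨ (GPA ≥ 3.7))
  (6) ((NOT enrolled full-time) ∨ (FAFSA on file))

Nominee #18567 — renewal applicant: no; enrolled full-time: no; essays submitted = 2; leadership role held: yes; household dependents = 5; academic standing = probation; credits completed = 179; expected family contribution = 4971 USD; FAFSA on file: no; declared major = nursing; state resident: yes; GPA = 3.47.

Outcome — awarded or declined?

Declined

Atomic conditions:
  renewal applicant: no → false
  FAFSA on file: no → false
  state resident: yes → true
  academic standing ∈ {good, warning}: probation is not in the set → false
  household dependents ≥ 6: 5 ≥ 6 is false
  leadership role held: yes → true
  expected family contribution = 20672 USD: 4971 == 20672 is false
  enrolled full-time: no → false
  essays submitted = 2: 2 == 2 is true
  declared major ∈ {biology, education, engineering}: nursing is not in the set → false
  credits completed < 129: 179 < 129 is false
  GPA ≤ 2.34: 3.47 ≤ 2.34 is false
  GPA ≥ 3.7: 3.47 ≥ 3.7 is false
  NOT enrolled full-time: no → true
Combine:
[1.3] NOT true = false
[1] false OR false OR false = false
[2.1] NOT false = true
[2.2] NOT false = true
[2.3] NOT true = false
[2] true OR true OR false = true
[3.2] NOT false = true
[3.3] NOT true = false
[3] false OR true OR false = true
[4.1] NOT false = true
[4] true OR false = true
[5.1] NOT false = true
[5] true OR false = true
[6] true OR false = true
[root] false AND true AND true AND true AND true AND true = false
Overall: false → declined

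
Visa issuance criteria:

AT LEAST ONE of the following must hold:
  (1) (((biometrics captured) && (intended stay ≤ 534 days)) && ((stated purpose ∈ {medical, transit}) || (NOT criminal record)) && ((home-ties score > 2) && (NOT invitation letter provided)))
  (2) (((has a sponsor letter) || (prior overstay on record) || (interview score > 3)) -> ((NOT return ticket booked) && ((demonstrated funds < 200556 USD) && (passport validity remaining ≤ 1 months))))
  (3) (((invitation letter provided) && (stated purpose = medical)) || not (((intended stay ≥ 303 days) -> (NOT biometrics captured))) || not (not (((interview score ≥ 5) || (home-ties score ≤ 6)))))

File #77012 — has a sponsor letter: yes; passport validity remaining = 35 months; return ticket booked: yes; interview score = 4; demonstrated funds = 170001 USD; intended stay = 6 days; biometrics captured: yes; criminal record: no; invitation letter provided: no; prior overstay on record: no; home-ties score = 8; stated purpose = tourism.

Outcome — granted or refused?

Atomic conditions:
  biometrics captured: yes → true
  intended stay ≤ 534 days: 6 ≤ 534 is true
  stated purpose ∈ {medical, transit}: tourism is not in the set → false
  NOT criminal record: no → true
  home-ties score > 2: 8 > 2 is true
  NOT invitation letter provided: no → true
  has a sponsor letter: yes → true
  prior overstay on record: no → false
  interview score > 3: 4 > 3 is true
  NOT return ticket booked: yes → false
  demonstrated funds < 200556 USD: 170001 < 200556 is true
  passport validity remaining ≤ 1 months: 35 ≤ 1 is false
  invitation letter provided: no → false
  stated purpose = medical: tourism == medical is false
  intended stay ≥ 303 days: 6 ≥ 303 is false
  NOT biometrics captured: yes → false
  interview score ≥ 5: 4 ≥ 5 is false
  home-ties score ≤ 6: 8 ≤ 6 is false
Combine:
[1.1] true AND true = true
[1.2] false OR true = true
[1.3] true AND true = true
[1] true AND true AND true = true
[2.1] true OR false OR true = true
[2.2.2] true AND false = false
[2.2] false AND false = false
[2] true → false = false
[3.1] false AND false = false
[3.2.1] false → false (antecedent false ⇒ implication holds) = true
[3.2] NOT true = false
[3.3.1.1] false OR false = false
[3.3.1] NOT false = true
[3.3] NOT true = false
[3] false OR false OR false = false
[root] true OR false OR false = true
Overall: true → granted

Granted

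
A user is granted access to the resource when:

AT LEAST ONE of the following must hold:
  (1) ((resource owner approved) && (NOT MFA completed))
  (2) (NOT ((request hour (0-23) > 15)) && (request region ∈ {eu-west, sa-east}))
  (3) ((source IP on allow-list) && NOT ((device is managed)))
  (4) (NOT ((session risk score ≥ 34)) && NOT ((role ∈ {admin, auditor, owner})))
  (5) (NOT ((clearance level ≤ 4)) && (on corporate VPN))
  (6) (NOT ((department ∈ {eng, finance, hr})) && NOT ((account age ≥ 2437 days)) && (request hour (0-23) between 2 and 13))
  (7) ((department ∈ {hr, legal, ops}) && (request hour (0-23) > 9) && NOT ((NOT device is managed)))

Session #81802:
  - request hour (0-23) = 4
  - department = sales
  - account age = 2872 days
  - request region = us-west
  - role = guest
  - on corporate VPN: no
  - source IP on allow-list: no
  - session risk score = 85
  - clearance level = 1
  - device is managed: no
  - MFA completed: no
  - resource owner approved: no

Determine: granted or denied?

Denied

Atomic conditions:
  resource owner approved: no → false
  NOT MFA completed: no → true
  request hour (0-23) > 15: 4 > 15 is false
  request region ∈ {eu-west, sa-east}: us-west is not in the set → false
  source IP on allow-list: no → false
  device is managed: no → false
  session risk score ≥ 34: 85 ≥ 34 is true
  role ∈ {admin, auditor, owner}: guest is not in the set → false
  clearance level ≤ 4: 1 ≤ 4 is true
  on corporate VPN: no → false
  department ∈ {eng, finance, hr}: sales is not in the set → false
  account age ≥ 2437 days: 2872 ≥ 2437 is true
  request hour (0-23) between 2 and 13: 4 in [2, 13] is true
  department ∈ {hr, legal, ops}: sales is not in the set → false
  request hour (0-23) > 9: 4 > 9 is false
  NOT device is managed: no → true
Combine:
[1] false AND true = false
[2.1] NOT false = true
[2] true AND false = false
[3.2] NOT false = true
[3] false AND true = false
[4.1] NOT true = false
[4.2] NOT false = true
[4] false AND true = false
[5.1] NOT true = false
[5] false AND false = false
[6.1] NOT false = true
[6.2] NOT true = false
[6] true AND false AND true = false
[7.3] NOT true = false
[7] false AND false AND false = false
[root] false OR false OR false OR false OR false OR false OR false = false
Overall: false → denied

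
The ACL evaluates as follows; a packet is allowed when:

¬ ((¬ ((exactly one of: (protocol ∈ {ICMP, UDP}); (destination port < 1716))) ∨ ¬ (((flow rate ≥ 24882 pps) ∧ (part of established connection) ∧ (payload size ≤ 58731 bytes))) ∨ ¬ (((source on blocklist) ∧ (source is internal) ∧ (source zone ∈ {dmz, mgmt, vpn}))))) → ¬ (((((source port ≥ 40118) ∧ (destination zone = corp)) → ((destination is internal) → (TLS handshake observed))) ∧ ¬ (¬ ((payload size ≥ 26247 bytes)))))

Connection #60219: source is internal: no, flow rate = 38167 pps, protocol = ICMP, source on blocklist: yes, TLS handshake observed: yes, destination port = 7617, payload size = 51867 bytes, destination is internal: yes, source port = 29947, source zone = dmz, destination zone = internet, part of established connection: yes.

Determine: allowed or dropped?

Allowed

Atomic conditions:
  protocol ∈ {ICMP, UDP}: ICMP is in the set → true
  destination port < 1716: 7617 < 1716 is false
  flow rate ≥ 24882 pps: 38167 ≥ 24882 is true
  part of established connection: yes → true
  payload size ≤ 58731 bytes: 51867 ≤ 58731 is true
  source on blocklist: yes → true
  source is internal: no → false
  source zone ∈ {dmz, mgmt, vpn}: dmz is in the set → true
  source port ≥ 40118: 29947 ≥ 40118 is false
  destination zone = corp: internet == corp is false
  destination is internal: yes → true
  TLS handshake observed: yes → true
  payload size ≥ 26247 bytes: 51867 ≥ 26247 is true
Combine:
[1.1.1.1] exactly-one(true, false) = true
[1.1.1] NOT true = false
[1.1.2.1] true AND true AND true = true
[1.1.2] NOT true = false
[1.1.3.1] true AND false AND true = false
[1.1.3] NOT false = true
[1.1] false OR false OR true = true
[1] NOT true = false
[2.1.1.1] false AND false = false
[2.1.1.2] true → true = true
[2.1.1] false → true (antecedent false ⇒ implication holds) = true
[2.1.2.1] NOT true = false
[2.1.2] NOT false = true
[2.1] true AND true = true
[2] NOT true = false
[root] false → false (antecedent false ⇒ implication holds) = true
Overall: true → allowed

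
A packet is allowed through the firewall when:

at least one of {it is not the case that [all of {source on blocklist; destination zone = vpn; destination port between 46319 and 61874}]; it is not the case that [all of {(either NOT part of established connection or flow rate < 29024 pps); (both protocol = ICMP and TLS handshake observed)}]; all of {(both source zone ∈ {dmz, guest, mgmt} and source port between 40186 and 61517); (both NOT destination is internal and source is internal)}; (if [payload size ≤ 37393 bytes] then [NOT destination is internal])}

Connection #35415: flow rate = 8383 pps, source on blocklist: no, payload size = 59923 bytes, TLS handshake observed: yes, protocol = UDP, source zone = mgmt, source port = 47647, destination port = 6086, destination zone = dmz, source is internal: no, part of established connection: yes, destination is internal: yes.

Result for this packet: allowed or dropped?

Allowed

Atomic conditions:
  source on blocklist: no → false
  destination zone = vpn: dmz == vpn is false
  destination port between 46319 and 61874: 6086 in [46319, 61874] is false
  NOT part of established connection: yes → false
  flow rate < 29024 pps: 8383 < 29024 is true
  protocol = ICMP: UDP == ICMP is false
  TLS handshake observed: yes → true
  source zone ∈ {dmz, guest, mgmt}: mgmt is in the set → true
  source port between 40186 and 61517: 47647 in [40186, 61517] is true
  NOT destination is internal: yes → false
  source is internal: no → false
  payload size ≤ 37393 bytes: 59923 ≤ 37393 is false
Combine:
[1.1] false AND false AND false = false
[1] NOT false = true
[2.1.1] false OR true = true
[2.1.2] false AND true = false
[2.1] true AND false = false
[2] NOT false = true
[3.1] true AND true = true
[3.2] false AND false = false
[3] true AND false = false
[4] false → false (antecedent false ⇒ implication holds) = true
[root] true OR true OR false OR true = true
Overall: true → allowed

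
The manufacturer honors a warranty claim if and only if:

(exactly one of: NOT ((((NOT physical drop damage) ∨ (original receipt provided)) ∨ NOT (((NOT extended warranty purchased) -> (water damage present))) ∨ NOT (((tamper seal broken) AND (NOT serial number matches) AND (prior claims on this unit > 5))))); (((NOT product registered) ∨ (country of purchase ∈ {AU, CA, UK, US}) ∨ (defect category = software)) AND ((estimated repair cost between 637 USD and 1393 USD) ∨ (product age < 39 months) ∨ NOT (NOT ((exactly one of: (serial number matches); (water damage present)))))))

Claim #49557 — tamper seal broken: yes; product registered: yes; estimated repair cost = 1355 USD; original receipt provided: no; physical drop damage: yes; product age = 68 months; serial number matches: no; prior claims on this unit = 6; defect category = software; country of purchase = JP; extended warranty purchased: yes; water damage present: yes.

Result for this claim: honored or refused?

Refused

Atomic conditions:
  NOT physical drop damage: yes → false
  original receipt provided: no → false
  NOT extended warranty purchased: yes → false
  water damage present: yes → true
  tamper seal broken: yes → true
  NOT serial number matches: no → true
  prior claims on this unit > 5: 6 > 5 is true
  NOT product registered: yes → false
  country of purchase ∈ {AU, CA, UK, US}: JP is not in the set → false
  defect category = software: software == software is true
  estimated repair cost between 637 USD and 1393 USD: 1355 in [637, 1393] is true
  product age < 39 months: 68 < 39 is false
  serial number matches: no → false
Combine:
[1.1.1] false OR false = false
[1.1.2.1] false → true (antecedent false ⇒ implication holds) = true
[1.1.2] NOT true = false
[1.1.3.1] true AND true AND true = true
[1.1.3] NOT true = false
[1.1] false OR false OR false = false
[1] NOT false = true
[2.1] false OR false OR true = true
[2.2.3.1.1] exactly-one(false, true) = true
[2.2.3.1] NOT true = false
[2.2.3] NOT false = true
[2.2] true OR false OR true = true
[2] true AND true = true
[root] exactly-one(true, true) = false
Overall: false → refused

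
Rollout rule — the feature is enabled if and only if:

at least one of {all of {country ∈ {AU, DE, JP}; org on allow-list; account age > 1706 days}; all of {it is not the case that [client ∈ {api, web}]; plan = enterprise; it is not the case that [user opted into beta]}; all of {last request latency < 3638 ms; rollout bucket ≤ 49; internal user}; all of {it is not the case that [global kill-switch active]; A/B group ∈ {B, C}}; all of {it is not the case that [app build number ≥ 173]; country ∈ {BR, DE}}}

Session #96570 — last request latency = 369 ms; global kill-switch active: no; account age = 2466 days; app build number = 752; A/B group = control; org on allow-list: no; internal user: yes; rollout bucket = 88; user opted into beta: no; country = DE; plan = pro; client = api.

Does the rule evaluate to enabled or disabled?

Atomic conditions:
  country ∈ {AU, DE, JP}: DE is in the set → true
  org on allow-list: no → false
  account age > 1706 days: 2466 > 1706 is true
  client ∈ {api, web}: api is in the set → true
  plan = enterprise: pro == enterprise is false
  user opted into beta: no → false
  last request latency < 3638 ms: 369 < 3638 is true
  rollout bucket ≤ 49: 88 ≤ 49 is false
  internal user: yes → true
  global kill-switch active: no → false
  A/B group ∈ {B, C}: control is not in the set → false
  app build number ≥ 173: 752 ≥ 173 is true
  country ∈ {BR, DE}: DE is in the set → true
Combine:
[1] true AND false AND true = false
[2.1] NOT true = false
[2.3] NOT false = true
[2] false AND false AND true = false
[3] true AND false AND true = false
[4.1] NOT false = true
[4] true AND false = false
[5.1] NOT true = false
[5] false AND true = false
[root] false OR false OR false OR false OR false = false
Overall: false → disabled

Disabled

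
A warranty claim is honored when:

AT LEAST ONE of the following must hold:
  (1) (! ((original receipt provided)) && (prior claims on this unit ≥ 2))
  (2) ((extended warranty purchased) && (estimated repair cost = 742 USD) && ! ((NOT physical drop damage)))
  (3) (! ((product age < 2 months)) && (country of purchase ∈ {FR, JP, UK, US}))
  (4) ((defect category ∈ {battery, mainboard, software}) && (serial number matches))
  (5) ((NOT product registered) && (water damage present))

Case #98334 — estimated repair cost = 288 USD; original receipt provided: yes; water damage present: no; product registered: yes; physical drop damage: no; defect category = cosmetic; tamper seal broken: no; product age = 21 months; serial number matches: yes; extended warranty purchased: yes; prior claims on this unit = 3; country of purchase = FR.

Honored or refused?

Atomic conditions:
  original receipt provided: yes → true
  prior claims on this unit ≥ 2: 3 ≥ 2 is true
  extended warranty purchased: yes → true
  estimated repair cost = 742 USD: 288 == 742 is false
  NOT physical drop damage: no → true
  product age < 2 months: 21 < 2 is false
  country of purchase ∈ {FR, JP, UK, US}: FR is in the set → true
  defect category ∈ {battery, mainboard, software}: cosmetic is not in the set → false
  serial number matches: yes → true
  NOT product registered: yes → false
  water damage present: no → false
Combine:
[1.1] NOT true = false
[1] false AND true = false
[2.3] NOT true = false
[2] true AND false AND false = false
[3.1] NOT false = true
[3] true AND true = true
[4] false AND true = false
[5] false AND false = false
[root] false OR false OR true OR false OR false = true
Overall: true → honored

Honored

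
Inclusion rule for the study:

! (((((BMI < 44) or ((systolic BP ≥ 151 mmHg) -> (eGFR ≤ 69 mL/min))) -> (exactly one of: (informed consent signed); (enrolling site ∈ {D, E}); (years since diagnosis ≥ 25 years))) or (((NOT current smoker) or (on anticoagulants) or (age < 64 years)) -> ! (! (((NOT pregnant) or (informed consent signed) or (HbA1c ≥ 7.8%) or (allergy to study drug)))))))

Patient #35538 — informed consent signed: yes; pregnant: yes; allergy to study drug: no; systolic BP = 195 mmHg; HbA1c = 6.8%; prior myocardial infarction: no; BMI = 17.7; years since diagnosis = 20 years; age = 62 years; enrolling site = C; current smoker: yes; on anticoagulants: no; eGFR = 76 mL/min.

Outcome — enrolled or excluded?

Excluded

Atomic conditions:
  BMI < 44: 17.7 < 44 is true
  systolic BP ≥ 151 mmHg: 195 ≥ 151 is true
  eGFR ≤ 69 mL/min: 76 ≤ 69 is false
  informed consent signed: yes → true
  enrolling site ∈ {D, E}: C is not in the set → false
  years since diagnosis ≥ 25 years: 20 ≥ 25 is false
  NOT current smoker: yes → false
  on anticoagulants: no → false
  age < 64 years: 62 < 64 is true
  NOT pregnant: yes → false
  HbA1c ≥ 7.8%: 6.8 ≥ 7.8 is false
  allergy to study drug: no → false
Combine:
[1.1.1.2] true → false = false
[1.1.1] true OR false = true
[1.1.2] exactly-one(true, false, false) = true
[1.1] true → true = true
[1.2.1] false OR false OR true = true
[1.2.2.1.1] false OR true OR false OR false = true
[1.2.2.1] NOT true = false
[1.2.2] NOT false = true
[1.2] true → true = true
[1] true OR true = true
[root] NOT true = false
Overall: false → excluded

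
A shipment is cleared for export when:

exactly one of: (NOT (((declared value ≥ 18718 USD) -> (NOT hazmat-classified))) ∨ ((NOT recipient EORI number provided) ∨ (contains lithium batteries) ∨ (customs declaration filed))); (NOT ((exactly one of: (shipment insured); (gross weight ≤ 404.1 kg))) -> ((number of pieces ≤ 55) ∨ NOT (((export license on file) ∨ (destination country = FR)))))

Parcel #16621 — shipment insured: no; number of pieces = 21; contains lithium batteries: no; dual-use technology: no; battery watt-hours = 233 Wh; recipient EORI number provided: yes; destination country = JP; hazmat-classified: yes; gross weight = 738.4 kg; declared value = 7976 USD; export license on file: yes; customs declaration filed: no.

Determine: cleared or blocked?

Atomic conditions:
  declared value ≥ 18718 USD: 7976 ≥ 18718 is false
  NOT hazmat-classified: yes → false
  NOT recipient EORI number provided: yes → false
  contains lithium batteries: no → false
  customs declaration filed: no → false
  shipment insured: no → false
  gross weight ≤ 404.1 kg: 738.4 ≤ 404.1 is false
  number of pieces ≤ 55: 21 ≤ 55 is true
  export license on file: yes → true
  destination country = FR: JP == FR is false
Combine:
[1.1.1] false → false (antecedent false ⇒ implication holds) = true
[1.1] NOT true = false
[1.2] false OR false OR false = false
[1] false OR false = false
[2.1.1] exactly-one(false, false) = false
[2.1] NOT false = true
[2.2.2.1] true OR false = true
[2.2.2] NOT true = false
[2.2] true OR false = true
[2] true → true = true
[root] exactly-one(false, true) = true
Overall: true → cleared

Cleared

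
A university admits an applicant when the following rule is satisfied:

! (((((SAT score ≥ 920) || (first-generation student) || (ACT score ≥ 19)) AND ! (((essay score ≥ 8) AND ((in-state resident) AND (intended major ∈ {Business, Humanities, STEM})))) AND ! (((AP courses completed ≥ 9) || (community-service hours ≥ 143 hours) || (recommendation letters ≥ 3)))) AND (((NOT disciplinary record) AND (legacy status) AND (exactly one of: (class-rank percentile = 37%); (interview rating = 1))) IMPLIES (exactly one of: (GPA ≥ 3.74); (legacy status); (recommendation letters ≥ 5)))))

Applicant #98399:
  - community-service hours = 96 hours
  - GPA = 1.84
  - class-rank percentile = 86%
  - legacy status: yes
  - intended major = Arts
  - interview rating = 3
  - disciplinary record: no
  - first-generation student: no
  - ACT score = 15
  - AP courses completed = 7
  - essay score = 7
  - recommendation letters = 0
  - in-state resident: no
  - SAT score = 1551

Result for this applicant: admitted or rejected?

Rejected

Atomic conditions:
  SAT score ≥ 920: 1551 ≥ 920 is true
  first-generation student: no → false
  ACT score ≥ 19: 15 ≥ 19 is false
  essay score ≥ 8: 7 ≥ 8 is false
  in-state resident: no → false
  intended major ∈ {Business, Humanities, STEM}: Arts is not in the set → false
  AP courses completed ≥ 9: 7 ≥ 9 is false
  community-service hours ≥ 143 hours: 96 ≥ 143 is false
  recommendation letters ≥ 3: 0 ≥ 3 is false
  NOT disciplinary record: no → true
  legacy status: yes → true
  class-rank percentile = 37%: 86 == 37 is false
  interview rating = 1: 3 == 1 is false
  GPA ≥ 3.74: 1.84 ≥ 3.74 is false
  recommendation letters ≥ 5: 0 ≥ 5 is false
Combine:
[1.1.1] true OR false OR false = true
[1.1.2.1.2] false AND false = false
[1.1.2.1] false AND false = false
[1.1.2] NOT false = true
[1.1.3.1] false OR false OR false = false
[1.1.3] NOT false = true
[1.1] true AND true AND true = true
[1.2.1.3] exactly-one(false, false) = false
[1.2.1] true AND true AND false = false
[1.2.2] exactly-one(false, true, false) = true
[1.2] false → true (antecedent false ⇒ implication holds) = true
[1] true AND true = true
[root] NOT true = false
Overall: false → rejected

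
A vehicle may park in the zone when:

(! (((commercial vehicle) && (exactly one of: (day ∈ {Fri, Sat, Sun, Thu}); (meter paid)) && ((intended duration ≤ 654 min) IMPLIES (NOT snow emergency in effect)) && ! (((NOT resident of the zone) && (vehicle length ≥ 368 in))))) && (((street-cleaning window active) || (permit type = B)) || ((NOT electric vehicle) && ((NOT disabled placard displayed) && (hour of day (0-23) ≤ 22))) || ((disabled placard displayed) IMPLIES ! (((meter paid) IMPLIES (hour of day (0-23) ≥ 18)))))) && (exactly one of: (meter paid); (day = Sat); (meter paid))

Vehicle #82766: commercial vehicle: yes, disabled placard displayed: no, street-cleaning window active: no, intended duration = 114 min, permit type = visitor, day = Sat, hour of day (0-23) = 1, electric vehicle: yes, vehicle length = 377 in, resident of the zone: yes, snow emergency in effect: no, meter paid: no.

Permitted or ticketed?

Atomic conditions:
  commercial vehicle: yes → true
  day ∈ {Fri, Sat, Sun, Thu}: Sat is in the set → true
  meter paid: no → false
  intended duration ≤ 654 min: 114 ≤ 654 is true
  NOT snow emergency in effect: no → true
  NOT resident of the zone: yes → false
  vehicle length ≥ 368 in: 377 ≥ 368 is true
  street-cleaning window active: no → false
  permit type = B: visitor == B is false
  NOT electric vehicle: yes → false
  NOT disabled placard displayed: no → true
  hour of day (0-23) ≤ 22: 1 ≤ 22 is true
  disabled placard displayed: no → false
  hour of day (0-23) ≥ 18: 1 ≥ 18 is false
  day = Sat: Sat == Sat is true
Combine:
[1.1.1.2] exactly-one(true, false) = true
[1.1.1.3] true → true = true
[1.1.1.4.1] false AND true = false
[1.1.1.4] NOT false = true
[1.1.1] true AND true AND true AND true = true
[1.1] NOT true = false
[1.2.1] false OR false = false
[1.2.2.2] true AND true = true
[1.2.2] false AND true = false
[1.2.3.2.1] false → false (antecedent false ⇒ implication holds) = true
[1.2.3.2] NOT true = false
[1.2.3] false → false (antecedent false ⇒ implication holds) = true
[1.2] false OR false OR true = true
[1] false AND true = false
[2] exactly-one(false, true, false) = true
[root] false AND true = false
Overall: false → ticketed

Ticketed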